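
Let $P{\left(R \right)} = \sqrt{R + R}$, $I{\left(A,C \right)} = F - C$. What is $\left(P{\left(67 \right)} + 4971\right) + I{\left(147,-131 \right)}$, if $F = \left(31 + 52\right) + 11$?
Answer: $5196 + \sqrt{134} \approx 5207.6$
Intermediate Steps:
$F = 94$ ($F = 83 + 11 = 94$)
$I{\left(A,C \right)} = 94 - C$
$P{\left(R \right)} = \sqrt{2} \sqrt{R}$ ($P{\left(R \right)} = \sqrt{2 R} = \sqrt{2} \sqrt{R}$)
$\left(P{\left(67 \right)} + 4971\right) + I{\left(147,-131 \right)} = \left(\sqrt{2} \sqrt{67} + 4971\right) + \left(94 - -131\right) = \left(\sqrt{134} + 4971\right) + \left(94 + 131\right) = \left(4971 + \sqrt{134}\right) + 225 = 5196 + \sqrt{134}$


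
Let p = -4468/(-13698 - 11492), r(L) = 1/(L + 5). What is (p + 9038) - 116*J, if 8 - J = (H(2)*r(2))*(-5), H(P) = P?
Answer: 700423588/88165 ≈ 7944.5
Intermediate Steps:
r(L) = 1/(5 + L)
J = 66/7 (J = 8 - 2/(5 + 2)*(-5) = 8 - 2/7*(-5) = 8 - 2*(⅐)*(-5) = 8 - 2*(-5)/7 = 8 - 1*(-10/7) = 8 + 10/7 = 66/7 ≈ 9.4286)
p = 2234/12595 (p = -4468/(-25190) = -4468*(-1/25190) = 2234/12595 ≈ 0.17737)
(p + 9038) - 116*J = (2234/12595 + 9038) - 116*66/7 = 113835844/12595 - 7656/7 = 700423588/88165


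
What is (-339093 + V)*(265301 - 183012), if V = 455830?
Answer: 9606170993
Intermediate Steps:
(-339093 + V)*(265301 - 183012) = (-339093 + 455830)*(265301 - 183012) = 116737*82289 = 9606170993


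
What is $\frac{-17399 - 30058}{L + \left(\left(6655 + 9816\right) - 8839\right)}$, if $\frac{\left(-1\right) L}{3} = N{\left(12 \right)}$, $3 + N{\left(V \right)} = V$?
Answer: $- \frac{5273}{845} \approx -6.2402$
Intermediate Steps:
$N{\left(V \right)} = -3 + V$
$L = -27$ ($L = - 3 \left(-3 + 12\right) = \left(-3\right) 9 = -27$)
$\frac{-17399 - 30058}{L + \left(\left(6655 + 9816\right) - 8839\right)} = \frac{-17399 - 30058}{-27 + \left(\left(6655 + 9816\right) - 8839\right)} = - \frac{47457}{-27 + \left(16471 - 8839\right)} = - \frac{47457}{-27 + 7632} = - \frac{47457}{7605} = \left(-47457\right) \frac{1}{7605} = - \frac{5273}{845}$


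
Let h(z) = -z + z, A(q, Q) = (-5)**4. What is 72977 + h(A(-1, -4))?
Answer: 72977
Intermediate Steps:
A(q, Q) = 625
h(z) = 0
72977 + h(A(-1, -4)) = 72977 + 0 = 72977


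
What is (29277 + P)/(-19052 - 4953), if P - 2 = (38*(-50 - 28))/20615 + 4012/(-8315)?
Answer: -52828580013/43313541775 ≈ -1.2197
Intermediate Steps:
P = 2478678/1804355 (P = 2 + ((38*(-50 - 28))/20615 + 4012/(-8315)) = 2 + ((38*(-78))*(1/20615) + 4012*(-1/8315)) = 2 + (-2964*1/20615 - 4012/8315) = 2 + (-156/1085 - 4012/8315) = 2 - 1130032/1804355 = 2478678/1804355 ≈ 1.3737)
(29277 + P)/(-19052 - 4953) = (29277 + 2478678/1804355)/(-19052 - 4953) = (52828580013/1804355)/(-24005) = (52828580013/1804355)*(-1/24005) = -52828580013/43313541775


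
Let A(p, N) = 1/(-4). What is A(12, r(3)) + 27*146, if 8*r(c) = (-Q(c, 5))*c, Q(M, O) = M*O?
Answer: 15767/4 ≈ 3941.8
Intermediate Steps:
r(c) = -5*c**2/8 (r(c) = ((-c*5)*c)/8 = ((-5*c)*c)/8 = (-5*c**2)/8 = -5*c**2/8)
A(p, N) = -1/4
A(12, r(3)) + 27*146 = -1/4 + 27*146 = -1/4 + 3942 = 15767/4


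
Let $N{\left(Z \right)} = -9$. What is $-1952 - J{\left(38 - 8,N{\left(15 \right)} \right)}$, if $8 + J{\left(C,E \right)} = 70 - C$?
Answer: $-1984$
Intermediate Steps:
$J{\left(C,E \right)} = 62 - C$ ($J{\left(C,E \right)} = -8 - \left(-70 + C\right) = 62 - C$)
$-1952 - J{\left(38 - 8,N{\left(15 \right)} \right)} = -1952 - \left(62 - \left(38 - 8\right)\right) = -1952 - \left(62 - 30\right) = -1952 - 32 = -1984$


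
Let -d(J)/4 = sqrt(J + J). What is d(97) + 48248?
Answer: 48248 - 4*sqrt(194) ≈ 48192.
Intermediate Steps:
d(J) = -4*sqrt(2)*sqrt(J) (d(J) = -4*sqrt(J + J) = -4*sqrt(2)*sqrt(J))
d(97) + 48248 = -4*sqrt(2)*sqrt(97) + 48248 = -4*sqrt(194) + 48248 = 48248 - 4*sqrt(194)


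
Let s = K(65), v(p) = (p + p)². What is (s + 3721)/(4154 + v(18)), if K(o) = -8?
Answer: 3713/5450 ≈ 0.68128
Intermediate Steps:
v(p) = 4*p² (v(p) = (2*p)² = 4*p²)
s = -8
(s + 3721)/(4154 + v(18)) = (-8 + 3721)/(4154 + 4*18²) = 3713/(4154 + 4*324) = 3713/(4154 + 1296) = 3713/5450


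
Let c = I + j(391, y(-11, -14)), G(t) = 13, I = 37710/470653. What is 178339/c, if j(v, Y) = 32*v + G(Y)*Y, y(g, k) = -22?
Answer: 83935785367/5754241288 ≈ 14.587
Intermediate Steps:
I = 37710/470653 (I = 37710*(1/470653) = 37710/470653 ≈ 0.080123)
j(v, Y) = 13*Y + 32*v (j(v, Y) = 32*v + 13*Y = 13*Y + 32*v)
c = 5754241288/470653 (c = 37710/470653 + (13*(-22) + 32*391) = 37710/470653 + (-286 + 12512) = 37710/470653 + 12226 = 5754241288/470653 ≈ 12226.)
178339/c = 178339/(5754241288/470653) = 178339*(470653/5754241288) = 83935785367/5754241288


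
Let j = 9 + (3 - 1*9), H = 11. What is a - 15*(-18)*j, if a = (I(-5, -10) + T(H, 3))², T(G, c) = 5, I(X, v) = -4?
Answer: 811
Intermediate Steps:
j = 3 (j = 9 + (3 - 9) = 9 - 6 = 3)
a = 1 (a = (-4 + 5)² = 1² = 1)
a - 15*(-18)*j = 1 - 15*(-18)*3 = 1 - (-270)*3 = 1 - 1*(-810) = 1 + 810 = 811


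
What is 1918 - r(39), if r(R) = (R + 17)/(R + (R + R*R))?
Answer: 3066826/1599 ≈ 1918.0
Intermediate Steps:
r(R) = (17 + R)/(R² + 2*R) (r(R) = (17 + R)/(R + (R + R²)) = (17 + R)/(R² + 2*R))
1918 - r(39) = 1918 - (17 + 39)/(39*(2 + 39)) = 1918 - 56/(39*41) = 1918 - 1*56/1599 = 1918 - 56/1599 = 3066826/1599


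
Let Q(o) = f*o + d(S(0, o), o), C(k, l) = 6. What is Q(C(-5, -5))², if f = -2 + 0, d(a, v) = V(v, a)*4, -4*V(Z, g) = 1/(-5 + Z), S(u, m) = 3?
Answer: 169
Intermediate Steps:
V(Z, g) = -1/(4*(-5 + Z))
d(a, v) = -4/(-20 + 4*v) (d(a, v) = -1/(-20 + 4*v)*4 = -4/(-20 + 4*v))
f = -2
Q(o) = -1/(-5 + o) - 2*o (Q(o) = -2*o - 1/(-5 + o) = -1/(-5 + o) - 2*o)
Q(C(-5, -5))² = ((-1 - 2*6*(-5 + 6))/(-5 + 6))² = ((-1 - 2*6*1)/1)² = (1*(-1 - 12))² = (1*(-13))² = (-13)² = 169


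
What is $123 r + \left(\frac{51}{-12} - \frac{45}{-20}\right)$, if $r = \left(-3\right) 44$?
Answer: $-16238$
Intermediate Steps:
$r = -132$
$123 r + \left(\frac{51}{-12} - \frac{45}{-20}\right) = 123 \left(-132\right) + \left(\frac{51}{-12} - \frac{45}{-20}\right) = -16236 + \left(51 \left(- \frac{1}{12}\right) - - \frac{9}{4}\right) = -16236 + \left(- \frac{17}{4} + \frac{9}{4}\right) = -16236 - 2 = -16238$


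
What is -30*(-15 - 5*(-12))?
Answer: -1350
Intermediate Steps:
-30*(-15 - 5*(-12)) = -30*(-15 + 60) = -30*45 = -1350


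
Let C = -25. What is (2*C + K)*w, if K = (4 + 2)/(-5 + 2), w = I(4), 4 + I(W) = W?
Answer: 0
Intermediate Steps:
I(W) = -4 + W
w = 0 (w = -4 + 4 = 0)
K = -2 (K = 6/(-3) = 6*(-⅓) = -2)
(2*C + K)*w = (2*(-25) - 2)*0 = (-50 - 2)*0 = -52*0 = 0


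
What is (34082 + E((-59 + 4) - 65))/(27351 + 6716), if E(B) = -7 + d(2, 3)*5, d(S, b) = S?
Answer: 34085/34067 ≈ 1.0005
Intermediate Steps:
E(B) = 3 (E(B) = -7 + 2*5 = -7 + 10 = 3)
(34082 + E((-59 + 4) - 65))/(27351 + 6716) = (34082 + 3)/(27351 + 6716) = 34085/34067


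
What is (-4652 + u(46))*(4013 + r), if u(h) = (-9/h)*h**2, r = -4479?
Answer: 2360756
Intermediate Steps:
u(h) = -9*h
(-4652 + u(46))*(4013 + r) = (-4652 - 9*46)*(4013 - 4479) = (-4652 - 414)*(-466) = -5066*(-466) = 2360756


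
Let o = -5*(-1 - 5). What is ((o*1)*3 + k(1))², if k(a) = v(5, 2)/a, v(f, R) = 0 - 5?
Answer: 7225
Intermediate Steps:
o = 30 (o = -5*(-6) = 30)
v(f, R) = -5
k(a) = -5/a
((o*1)*3 + k(1))² = ((30*1)*3 - 5/1)² = (30*3 - 5*1)² = (90 - 5)² = 85² = 7225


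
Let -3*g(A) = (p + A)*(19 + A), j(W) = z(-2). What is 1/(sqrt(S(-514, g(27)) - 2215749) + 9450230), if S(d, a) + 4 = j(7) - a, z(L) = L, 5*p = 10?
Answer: 28350690/267920547804631 - I*sqrt(19937793)/267920547804631 ≈ 1.0582e-7 - 1.6666e-11*I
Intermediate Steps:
p = 2 (p = (1/5)*10 = 2)
j(W) = -2
g(A) = -(2 + A)*(19 + A)/3
S(d, a) = -6 - a (S(d, a) = -4 + (-2 - a) = -6 - a)
1/(sqrt(S(-514, g(27)) - 2215749) + 9450230) = 1/(sqrt((-6 - (-38/3 - 7*27 - 1/3*27**2)) - 2215749) + 9450230) = 1/(sqrt((-6 - (-38/3 - 189 - 1/3*729)) - 2215749) + 9450230) = 1/(sqrt((-6 - (-38/3 - 189 - 243)) - 2215749) + 9450230) = 1/(sqrt((-6 - 1*(-1334/3)) - 2215749) + 9450230) = 1/(sqrt((-6 + 1334/3) - 2215749) + 9450230) = 1/(sqrt(1316/3 - 2215749) + 9450230) = 1/(sqrt(-6645931/3) + 9450230) = 1/(I*sqrt(19937793)/3 + 9450230) = 1/(9450230 + I*sqrt(19937793)/3)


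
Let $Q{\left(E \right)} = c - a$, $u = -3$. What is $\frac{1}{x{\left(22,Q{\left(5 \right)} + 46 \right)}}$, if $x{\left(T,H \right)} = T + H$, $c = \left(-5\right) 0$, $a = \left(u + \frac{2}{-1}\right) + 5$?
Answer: $\frac{1}{68} \approx 0.014706$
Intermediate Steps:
$a = 0$ ($a = \left(-3 + \frac{2}{-1}\right) + 5 = \left(-3 + 2 \left(-1\right)\right) + 5 = \left(-3 - 2\right) + 5 = -5 + 5 = 0$)
$c = 0$
$Q{\left(E \right)} = 0$ ($Q{\left(E \right)} = 0 - 0 = 0 + 0 = 0$)
$x{\left(T,H \right)} = H + T$
$\frac{1}{x{\left(22,Q{\left(5 \right)} + 46 \right)}} = \frac{1}{\left(0 + 46\right) + 22} = \frac{1}{46 + 22} = \frac{1}{68}$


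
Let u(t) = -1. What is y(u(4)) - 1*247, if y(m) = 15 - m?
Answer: -231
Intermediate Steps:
y(u(4)) - 1*247 = (15 - 1*(-1)) - 1*247 = (15 + 1) - 247 = 16 - 247 = -231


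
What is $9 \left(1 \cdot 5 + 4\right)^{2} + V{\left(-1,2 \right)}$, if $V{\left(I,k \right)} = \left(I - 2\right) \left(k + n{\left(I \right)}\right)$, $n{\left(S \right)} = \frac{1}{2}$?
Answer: $\frac{1443}{2} \approx 721.5$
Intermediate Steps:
$n{\left(S \right)} = \frac{1}{2}$
$V{\left(I,k \right)} = \left(\frac{1}{2} + k\right) \left(-2 + I\right)$ ($V{\left(I,k \right)} = \left(I - 2\right) \left(k + \frac{1}{2}\right) = \left(-2 + I\right) \left(\frac{1}{2} + k\right) = \left(\frac{1}{2} + k\right) \left(-2 + I\right)$)
$9 \left(1 \cdot 5 + 4\right)^{2} + V{\left(-1,2 \right)} = 9 \left(1 \cdot 5 + 4\right)^{2} - \frac{15}{2} = 9 \left(5 + 4\right)^{2} - \frac{15}{2} = 9 \cdot 9^{2} - \frac{15}{2} = 9 \cdot 81 - \frac{15}{2} = 729 - \frac{15}{2} = \frac{1443}{2}$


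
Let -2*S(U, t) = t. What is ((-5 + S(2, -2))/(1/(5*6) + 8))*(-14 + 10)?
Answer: 480/241 ≈ 1.9917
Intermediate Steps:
S(U, t) = -t/2
((-5 + S(2, -2))/(1/(5*6) + 8))*(-14 + 10) = ((-5 - 1/2*(-2))/(1/(5*6) + 8))*(-14 + 10) = ((-5 + 1)/(1/30 + 8))*(-4) = -4/(1/30 + 8)*(-4) = -4/241/30*(-4) = -4*30/241*(-4) = -120/241*(-4) = 480/241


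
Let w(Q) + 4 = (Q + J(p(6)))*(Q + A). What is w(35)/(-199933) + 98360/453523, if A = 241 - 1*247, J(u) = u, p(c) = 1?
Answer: 19193745960/90674213959 ≈ 0.21168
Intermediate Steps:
A = -6 (A = 241 - 247 = -6)
w(Q) = -4 + (1 + Q)*(-6 + Q) (w(Q) = -4 + (Q + 1)*(Q - 6) = -4 + (1 + Q)*(-6 + Q))
w(35)/(-199933) + 98360/453523 = (-10 + 35² - 5*35)/(-199933) + 98360/453523 = (-10 + 1225 - 175)*(-1/199933) + 98360*(1/453523) = 1040*(-1/199933) + 98360/453523 = -1040/199933 + 98360/453523 = 19193745960/90674213959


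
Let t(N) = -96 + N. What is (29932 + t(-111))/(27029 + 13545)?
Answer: 29725/40574 ≈ 0.73261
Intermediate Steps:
(29932 + t(-111))/(27029 + 13545) = (29932 + (-96 - 111))/(27029 + 13545) = (29932 - 207)/40574 = 29725*(1/40574) = 29725/40574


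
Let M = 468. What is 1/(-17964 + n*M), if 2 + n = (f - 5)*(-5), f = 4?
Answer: -1/16560 ≈ -6.0386e-5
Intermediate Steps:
n = 3 (n = -2 + (4 - 5)*(-5) = -2 - 1*(-5) = -2 + 5 = 3)
1/(-17964 + n*M) = 1/(-17964 + 3*468) = 1/(-17964 + 1404) = 1/(-16560) = -1/16560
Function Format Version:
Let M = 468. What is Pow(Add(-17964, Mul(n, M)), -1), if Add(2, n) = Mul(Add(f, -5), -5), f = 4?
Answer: Rational(-1, 16560) ≈ -6.0386e-5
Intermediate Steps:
n = 3 (n = Add(-2, Mul(Add(4, -5), -5)) = Add(-2, Mul(-1, -5)) = Add(-2, 5) = 3)
Pow(Add(-17964, Mul(n, M)), -1) = Pow(Add(-17964, Mul(3, 468)), -1) = Pow(Add(-17964, 1404), -1) = Pow(-16560, -1) = Rational(-1, 16560)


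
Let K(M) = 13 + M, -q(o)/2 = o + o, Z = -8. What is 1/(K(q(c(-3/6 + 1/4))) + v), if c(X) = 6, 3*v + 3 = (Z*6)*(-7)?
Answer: 1/100 ≈ 0.010000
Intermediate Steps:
v = 111 (v = -1 + (-8*6*(-7))/3 = -1 + (-48*(-7))/3 = -1 + (1/3)*336 = -1 + 112 = 111)
q(o) = -4*o (q(o) = -2*(o + o) = -4*o)
1/(K(q(c(-3/6 + 1/4))) + v) = 1/((13 - 4*6) + 111) = 1/((13 - 24) + 111) = 1/(-11 + 111) = 1/100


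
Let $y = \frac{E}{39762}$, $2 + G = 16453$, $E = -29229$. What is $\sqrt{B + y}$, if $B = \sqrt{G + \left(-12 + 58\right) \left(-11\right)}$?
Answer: $\frac{\sqrt{-58458 + 79524 \sqrt{15945}}}{282} \approx 11.204$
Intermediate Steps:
$G = 16451$ ($G = -2 + 16453 = 16451$)
$y = - \frac{9743}{13254}$ ($y = - \frac{29229}{39762} = \left(-29229\right) \frac{1}{39762} = - \frac{9743}{13254} \approx -0.7351$)
$B = \sqrt{15945}$ ($B = \sqrt{16451 + \left(-12 + 58\right) \left(-11\right)} = \sqrt{16451 + 46 \left(-11\right)} = \sqrt{16451 - 506} = \sqrt{15945} \approx 126.27$)
$\sqrt{B + y} = \sqrt{\sqrt{15945} - \frac{9743}{13254}} = \sqrt{- \frac{9743}{13254} + \sqrt{15945}}$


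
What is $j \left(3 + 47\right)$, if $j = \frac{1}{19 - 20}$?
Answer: $-50$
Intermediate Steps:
$j = -1$ ($j = \frac{1}{19 - 20} = \frac{1}{-1} = -1$)
$j \left(3 + 47\right) = - (3 + 47) = \left(-1\right) 50 = -50$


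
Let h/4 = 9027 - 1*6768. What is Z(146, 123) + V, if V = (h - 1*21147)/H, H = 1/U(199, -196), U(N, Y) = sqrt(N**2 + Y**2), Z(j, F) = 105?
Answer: 105 - 12111*sqrt(78017) ≈ -3.3827e+6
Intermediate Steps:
h = 9036 (h = 4*(9027 - 1*6768) = 4*(9027 - 6768) = 4*2259 = 9036)
H = sqrt(78017)/78017 (H = 1/(sqrt(199**2 + (-196)**2)) = 1/(sqrt(39601 + 38416)) = 1/(sqrt(78017)) = sqrt(78017)/78017 ≈ 0.0035802)
V = -12111*sqrt(78017) (V = (9036 - 1*21147)/((sqrt(78017)/78017)) = (9036 - 21147)*sqrt(78017) = -12111*sqrt(78017) ≈ -3.3828e+6)
Z(146, 123) + V = 105 - 12111*sqrt(78017)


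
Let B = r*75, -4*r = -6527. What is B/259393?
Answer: 489525/1037572 ≈ 0.47180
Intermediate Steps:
r = 6527/4 (r = -¼*(-6527) = 6527/4 ≈ 1631.8)
B = 489525/4 (B = (6527/4)*75 = 489525/4 ≈ 1.2238e+5)
B/259393 = (489525/4)/259393 = (489525/4)*(1/259393) = 489525/1037572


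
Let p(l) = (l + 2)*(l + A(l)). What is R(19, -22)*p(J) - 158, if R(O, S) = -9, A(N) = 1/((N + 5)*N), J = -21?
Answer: -419831/112 ≈ -3748.5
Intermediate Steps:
A(N) = 1/(N*(5 + N)) (A(N) = 1/((5 + N)*N) = 1/(N*(5 + N)))
p(l) = (2 + l)*(l + 1/(l*(5 + l))) (p(l) = (l + 2)*(l + 1/(l*(5 + l))) = (2 + l)*(l + 1/(l*(5 + l))))
R(19, -22)*p(J) - 158 = -9*(2 - 21 + (-21)⁴ + 7*(-21)³ + 10*(-21)²)/((-21)*(5 - 21)) - 158 = -(-3)*(2 - 21 + 194481 + 7*(-9261) + 10*441)/(7*(-16)) - 158 = -(-3)*(-1)*(2 - 21 + 194481 - 64827 + 4410)/(7*16) - 158 = -(-3)*(-1)*134045/(7*16) - 158 = -9*134045/336 - 158 = -402135/112 - 158 = -419831/112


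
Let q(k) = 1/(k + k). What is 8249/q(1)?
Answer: 16498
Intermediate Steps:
q(k) = 1/(2*k)
8249/q(1) = 8249/(((½)/1)) = 8249/(((½)*1)) = 8249/(½) = 8249*2 = 16498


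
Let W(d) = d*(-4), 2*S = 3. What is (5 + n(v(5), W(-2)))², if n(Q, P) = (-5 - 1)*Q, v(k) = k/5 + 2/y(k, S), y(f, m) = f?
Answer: 289/25 ≈ 11.560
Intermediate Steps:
S = 3/2 (S = (½)*3 = 3/2 ≈ 1.5000)
W(d) = -4*d
v(k) = 2/k + k/5 (v(k) = k/5 + 2/k = 2/k + k/5)
n(Q, P) = -6*Q
(5 + n(v(5), W(-2)))² = (5 - 6*(2/5 + (⅕)*5))² = (5 - 6*(2*(⅕) + 1))² = (5 - 6*(⅖ + 1))² = (5 - 6*7/5)² = (5 - 42/5)² = (-17/5)² = 289/25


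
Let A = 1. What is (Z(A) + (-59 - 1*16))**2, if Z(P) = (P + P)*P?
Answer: 5329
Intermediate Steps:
Z(P) = 2*P**2 (Z(P) = (2*P)*P = 2*P**2)
(Z(A) + (-59 - 1*16))**2 = (2*1**2 + (-59 - 1*16))**2 = (2*1 + (-59 - 16))**2 = (2 - 75)**2 = (-73)**2 = 5329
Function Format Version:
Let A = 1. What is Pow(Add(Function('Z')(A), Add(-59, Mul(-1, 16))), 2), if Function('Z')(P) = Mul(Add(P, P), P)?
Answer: 5329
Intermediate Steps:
Function('Z')(P) = Mul(2, Pow(P, 2)) (Function('Z')(P) = Mul(Mul(2, P), P) = Mul(2, Pow(P, 2)))
Pow(Add(Function('Z')(A), Add(-59, Mul(-1, 16))), 2) = Pow(Add(Mul(2, Pow(1, 2)), Add(-59, Mul(-1, 16))), 2) = Pow(Add(Mul(2, 1), Add(-59, -16)), 2) = Pow(Add(2, -75), 2) = Pow(-73, 2) = 5329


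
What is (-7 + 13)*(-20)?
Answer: -120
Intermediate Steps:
(-7 + 13)*(-20) = 6*(-20) = -120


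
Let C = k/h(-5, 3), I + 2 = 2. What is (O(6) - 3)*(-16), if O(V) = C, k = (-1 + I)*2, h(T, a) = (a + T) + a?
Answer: 80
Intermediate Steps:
h(T, a) = T + 2*a (h(T, a) = (T + a) + a = T + 2*a)
I = 0 (I = -2 + 2 = 0)
k = -2 (k = (-1 + 0)*2 = -1*2 = -2)
C = -2 (C = -2/(-5 + 2*3) = -2/(-5 + 6) = -2/1 = -2*1 = -2)
O(V) = -2
(O(6) - 3)*(-16) = (-2 - 3)*(-16) = -5*(-16) = 80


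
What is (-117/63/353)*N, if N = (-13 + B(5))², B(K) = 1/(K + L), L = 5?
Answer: -216333/247100 ≈ -0.87549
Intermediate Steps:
B(K) = 1/(5 + K) (B(K) = 1/(K + 5) = 1/(5 + K))
N = 16641/100 (N = (-13 + 1/(5 + 5))² = (-13 + 1/10)² = (-13 + ⅒)² = (-129/10)² = 16641/100 ≈ 166.41)
(-117/63/353)*N = (-117/63/353)*(16641/100) = (-117*1/63*(1/353))*(16641/100) = -13/7*1/353*(16641/100) = -13/2471*16641/100 = -216333/247100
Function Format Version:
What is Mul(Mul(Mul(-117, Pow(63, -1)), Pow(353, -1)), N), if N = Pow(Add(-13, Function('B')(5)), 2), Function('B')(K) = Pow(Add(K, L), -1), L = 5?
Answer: Rational(-216333, 247100) ≈ -0.87549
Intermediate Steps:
Function('B')(K) = Pow(Add(5, K), -1) (Function('B')(K) = Pow(Add(K, 5), -1) = Pow(Add(5, K), -1))
N = Rational(16641, 100) (N = Pow(Add(-13, Pow(Add(5, 5), -1)), 2) = Pow(Add(-13, Pow(10, -1)), 2) = Pow(Add(-13, Rational(1, 10)), 2) = Pow(Rational(-129, 10), 2) = Rational(16641, 100) ≈ 166.41)
Mul(Mul(Mul(-117, Pow(63, -1)), Pow(353, -1)), N) = Mul(Mul(Mul(-117, Pow(63, -1)), Pow(353, -1)), Rational(16641, 100)) = Mul(Mul(Mul(-117, Rational(1, 63)), Rational(1, 353)), Rational(16641, 100)) = Mul(Mul(Rational(-13, 7), Rational(1, 353)), Rational(16641, 100)) = Mul(Rational(-13, 2471), Rational(16641, 100)) = Rational(-216333, 247100)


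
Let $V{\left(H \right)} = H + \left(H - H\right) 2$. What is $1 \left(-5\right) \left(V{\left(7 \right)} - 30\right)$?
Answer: $115$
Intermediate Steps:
$V{\left(H \right)} = H$ ($V{\left(H \right)} = H + 0 \cdot 2 = H + 0 = H$)
$1 \left(-5\right) \left(V{\left(7 \right)} - 30\right) = 1 \left(-5\right) \left(7 - 30\right) = \left(-5\right) \left(-23\right) = 115$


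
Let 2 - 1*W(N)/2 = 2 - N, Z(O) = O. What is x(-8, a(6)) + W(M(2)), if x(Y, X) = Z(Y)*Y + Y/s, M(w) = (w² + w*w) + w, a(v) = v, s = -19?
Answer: 1604/19 ≈ 84.421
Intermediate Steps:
M(w) = w + 2*w² (M(w) = (w² + w²) + w = 2*w² + w = w + 2*w²)
x(Y, X) = Y² - Y/19 (x(Y, X) = Y*Y + Y/(-19) = Y² + Y*(-1/19) = Y² - Y/19)
W(N) = 2*N (W(N) = 4 - 2*(2 - N) = 4 + (-4 + 2*N) = 2*N)
x(-8, a(6)) + W(M(2)) = -8*(-1/19 - 8) + 2*(2*(1 + 2*2)) = -8*(-153/19) + 2*(2*(1 + 4)) = 1224/19 + 2*(2*5) = 1224/19 + 2*10 = 1224/19 + 20 = 1604/19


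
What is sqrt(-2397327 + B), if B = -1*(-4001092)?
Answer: sqrt(1603765) ≈ 1266.4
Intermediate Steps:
B = 4001092
sqrt(-2397327 + B) = sqrt(-2397327 + 4001092) = sqrt(1603765)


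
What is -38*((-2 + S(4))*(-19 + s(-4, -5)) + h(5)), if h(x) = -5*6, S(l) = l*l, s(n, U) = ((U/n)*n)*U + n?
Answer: 76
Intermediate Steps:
s(n, U) = n + U**2 (s(n, U) = U*U + n = U**2 + n = n + U**2)
S(l) = l**2
h(x) = -30
-38*((-2 + S(4))*(-19 + s(-4, -5)) + h(5)) = -38*((-2 + 4**2)*(-19 + (-4 + (-5)**2)) - 30) = -38*((-2 + 16)*(-19 + (-4 + 25)) - 30) = -38*(14*(-19 + 21) - 30) = -38*(14*2 - 30) = -38*(28 - 30) = -38*(-2) = 76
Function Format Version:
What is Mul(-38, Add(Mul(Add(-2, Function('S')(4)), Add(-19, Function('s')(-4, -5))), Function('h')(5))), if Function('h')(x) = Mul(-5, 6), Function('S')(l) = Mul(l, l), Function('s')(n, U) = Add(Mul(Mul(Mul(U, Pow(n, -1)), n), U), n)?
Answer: 76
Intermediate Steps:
Function('s')(n, U) = Add(n, Pow(U, 2)) (Function('s')(n, U) = Add(Mul(U, U), n) = Add(Pow(U, 2), n) = Add(n, Pow(U, 2)))
Function('S')(l) = Pow(l, 2)
Function('h')(x) = -30
Mul(-38, Add(Mul(Add(-2, Function('S')(4)), Add(-19, Function('s')(-4, -5))), Function('h')(5))) = Mul(-38, Add(Mul(Add(-2, Pow(4, 2)), Add(-19, Add(-4, Pow(-5, 2)))), -30)) = Mul(-38, Add(Mul(Add(-2, 16), Add(-19, Add(-4, 25))), -30)) = Mul(-38, Add(Mul(14, Add(-19, 21)), -30)) = Mul(-38, Add(Mul(14, 2), -30)) = Mul(-38, Add(28, -30)) = Mul(-38, -2) = 76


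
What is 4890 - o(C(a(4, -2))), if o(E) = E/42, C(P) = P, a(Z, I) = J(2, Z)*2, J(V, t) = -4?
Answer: 102694/21 ≈ 4890.2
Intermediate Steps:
a(Z, I) = -8 (a(Z, I) = -4*2 = -8)
o(E) = E/42 (o(E) = E*(1/42) = E/42)
4890 - o(C(a(4, -2))) = 4890 - (-8)/42 = 4890 - 1*(-4/21) = 4890 + 4/21 = 102694/21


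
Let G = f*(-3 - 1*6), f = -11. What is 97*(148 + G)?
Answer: 23959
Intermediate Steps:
G = 99 (G = -11*(-3 - 1*6) = -11*(-3 - 6) = -11*(-9) = 99)
97*(148 + G) = 97*(148 + 99) = 97*247 = 23959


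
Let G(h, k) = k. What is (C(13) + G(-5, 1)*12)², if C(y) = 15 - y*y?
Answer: 20164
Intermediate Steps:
C(y) = 15 - y²
(C(13) + G(-5, 1)*12)² = ((15 - 1*13²) + 1*12)² = ((15 - 1*169) + 12)² = ((15 - 169) + 12)² = (-154 + 12)² = (-142)² = 20164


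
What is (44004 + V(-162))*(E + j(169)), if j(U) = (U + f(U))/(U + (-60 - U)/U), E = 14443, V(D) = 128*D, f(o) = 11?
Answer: 264498664248/787 ≈ 3.3608e+8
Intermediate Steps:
j(U) = (11 + U)/(U + (-60 - U)/U) (j(U) = (U + 11)/(U + (-60 - U)/U) = (11 + U)/(U + (-60 - U)/U))
(44004 + V(-162))*(E + j(169)) = (44004 + 128*(-162))*(14443 + 169*(11 + 169)/(-60 + 169**2 - 1*169)) = (44004 - 20736)*(14443 + 169*180/(-60 + 28561 - 169)) = 23268*(14443 + 169*180/28332) = 23268*(14443 + 169*(1/28332)*180) = 23268*(14443 + 845/787) = 23268*(11367486/787) = 264498664248/787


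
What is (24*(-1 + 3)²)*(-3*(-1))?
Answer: 288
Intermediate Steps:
(24*(-1 + 3)²)*(-3*(-1)) = (24*2²)*3 = (24*4)*3 = 96*3 = 288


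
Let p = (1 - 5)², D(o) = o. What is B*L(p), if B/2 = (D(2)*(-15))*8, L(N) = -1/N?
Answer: 30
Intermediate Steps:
p = 16 (p = (-4)² = 16)
B = -480 (B = 2*((2*(-15))*8) = 2*(-30*8) = 2*(-240) = -480)
B*L(p) = -(-480)/16 = -480*(-1/16) = 30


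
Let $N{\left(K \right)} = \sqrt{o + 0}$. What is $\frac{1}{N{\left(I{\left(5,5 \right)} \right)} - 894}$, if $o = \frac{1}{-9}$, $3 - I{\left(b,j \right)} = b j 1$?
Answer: $- \frac{8046}{7193125} - \frac{3 i}{7193125} \approx -0.0011186 - 4.1706 \cdot 10^{-7} i$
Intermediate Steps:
$I{\left(b,j \right)} = 3 - b j$ ($I{\left(b,j \right)} = 3 - b j 1 = 3 - b j$)
$o = - \frac{1}{9} \approx -0.11111$
$N{\left(K \right)} = \frac{i}{3}$ ($N{\left(K \right)} = \sqrt{- \frac{1}{9} + 0} = \sqrt{- \frac{1}{9}} = \frac{i}{3}$)
$\frac{1}{N{\left(I{\left(5,5 \right)} \right)} - 894} = \frac{1}{\frac{i}{3} - 894} = \frac{1}{-894 + \frac{i}{3}} = \frac{9 \left(-894 - \frac{i}{3}\right)}{7193125}$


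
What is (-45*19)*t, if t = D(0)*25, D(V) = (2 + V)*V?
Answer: 0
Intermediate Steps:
D(V) = V*(2 + V)
t = 0 (t = (0*(2 + 0))*25 = (0*2)*25 = 0*25 = 0)
(-45*19)*t = -45*19*0 = -855*0 = 0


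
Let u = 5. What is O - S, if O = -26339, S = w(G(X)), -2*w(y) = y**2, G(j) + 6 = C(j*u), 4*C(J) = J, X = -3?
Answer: -841327/32 ≈ -26291.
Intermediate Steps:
C(J) = J/4
G(j) = -6 + 5*j/4 (G(j) = -6 + (j*5)/4 = -6 + (5*j)/4 = -6 + 5*j/4)
w(y) = -y**2/2
S = -1521/32 (S = -(-6 + (5/4)*(-3))**2/2 = -(-6 - 15/4)**2/2 = -(-39/4)**2/2 = -1/2*1521/16 = -1521/32 ≈ -47.531)
O - S = -26339 - 1*(-1521/32) = -26339 + 1521/32 = -841327/32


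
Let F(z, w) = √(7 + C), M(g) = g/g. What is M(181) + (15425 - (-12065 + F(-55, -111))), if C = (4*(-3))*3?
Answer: 27491 - I*√29 ≈ 27491.0 - 5.3852*I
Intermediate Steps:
M(g) = 1
C = -36 (C = -12*3 = -36)
F(z, w) = I*√29 (F(z, w) = √(7 - 36) = √(-29) = I*√29)
M(181) + (15425 - (-12065 + F(-55, -111))) = 1 + (15425 - (-12065 + I*√29)) = 1 + (15425 + (12065 - I*√29)) = 1 + (27490 - I*√29) = 27491 - I*√29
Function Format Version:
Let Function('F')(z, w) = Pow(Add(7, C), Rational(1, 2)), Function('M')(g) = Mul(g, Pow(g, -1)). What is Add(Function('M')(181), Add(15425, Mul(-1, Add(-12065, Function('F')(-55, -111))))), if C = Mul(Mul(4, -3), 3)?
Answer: Add(27491, Mul(-1, I, Pow(29, Rational(1, 2)))) ≈ Add(27491., Mul(-5.3852, I))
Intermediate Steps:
Function('M')(g) = 1
C = -36 (C = Mul(-12, 3) = -36)
Function('F')(z, w) = Mul(I, Pow(29, Rational(1, 2))) (Function('F')(z, w) = Pow(Add(7, -36), Rational(1, 2)) = Pow(-29, Rational(1, 2)) = Mul(I, Pow(29, Rational(1, 2))))
Add(Function('M')(181), Add(15425, Mul(-1, Add(-12065, Function('F')(-55, -111))))) = Add(1, Add(15425, Mul(-1, Add(-12065, Mul(I, Pow(29, Rational(1, 2))))))) = Add(1, Add(15425, Add(12065, Mul(-1, I, Pow(29, Rational(1, 2)))))) = Add(1, Add(27490, Mul(-1, I, Pow(29, Rational(1, 2))))) = Add(27491, Mul(-1, I, Pow(29, Rational(1, 2))))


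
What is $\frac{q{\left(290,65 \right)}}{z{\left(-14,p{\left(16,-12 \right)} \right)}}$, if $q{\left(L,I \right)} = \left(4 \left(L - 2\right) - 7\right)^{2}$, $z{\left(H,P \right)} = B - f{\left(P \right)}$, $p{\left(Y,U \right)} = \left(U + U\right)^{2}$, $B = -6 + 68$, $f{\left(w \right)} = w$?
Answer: $- \frac{1311025}{514} \approx -2550.6$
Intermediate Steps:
$B = 62$
$p{\left(Y,U \right)} = 4 U^{2}$ ($p{\left(Y,U \right)} = \left(2 U\right)^{2} = 4 U^{2}$)
$z{\left(H,P \right)} = 62 - P$
$q{\left(L,I \right)} = \left(-15 + 4 L\right)^{2}$ ($q{\left(L,I \right)} = \left(4 \left(-2 + L\right) - 7\right)^{2} = \left(\left(-8 + 4 L\right) - 7\right)^{2} = \left(-15 + 4 L\right)^{2}$)
$\frac{q{\left(290,65 \right)}}{z{\left(-14,p{\left(16,-12 \right)} \right)}} = \frac{\left(-15 + 4 \cdot 290\right)^{2}}{62 - 4 \left(-12\right)^{2}} = \frac{\left(-15 + 1160\right)^{2}}{62 - 4 \cdot 144} = \frac{1145^{2}}{62 - 576} = \frac{1311025}{62 - 576} = \frac{1311025}{-514} = 1311025 \left(- \frac{1}{514}\right) = - \frac{1311025}{514}$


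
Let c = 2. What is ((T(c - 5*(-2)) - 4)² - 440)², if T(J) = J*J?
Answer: 367105600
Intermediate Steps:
T(J) = J²
((T(c - 5*(-2)) - 4)² - 440)² = (((2 - 5*(-2))² - 4)² - 440)² = (((2 - 1*(-10))² - 4)² - 440)² = (((2 + 10)² - 4)² - 440)² = ((12² - 4)² - 440)² = ((144 - 4)² - 440)² = (140² - 440)² = (19600 - 440)² = 19160² = 367105600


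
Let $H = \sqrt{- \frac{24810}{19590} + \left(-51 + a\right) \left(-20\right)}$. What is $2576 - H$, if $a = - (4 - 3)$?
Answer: $2576 - \frac{\sqrt{442925329}}{653} \approx 2543.8$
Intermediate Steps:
$a = -1$ ($a = \left(-1\right) 1 = -1$)
$H = \frac{\sqrt{442925329}}{653}$ ($H = \sqrt{- \frac{24810}{19590} + \left(-51 - 1\right) \left(-20\right)} = \sqrt{\left(-24810\right) \frac{1}{19590} - -1040} = \sqrt{- \frac{827}{653} + 1040} = \sqrt{\frac{678293}{653}} = \frac{\sqrt{442925329}}{653} \approx 32.229$)
$2576 - H = 2576 - \frac{\sqrt{442925329}}{653}$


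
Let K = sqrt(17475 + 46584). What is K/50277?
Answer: sqrt(64059)/50277 ≈ 0.0050341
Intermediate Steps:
K = sqrt(64059) ≈ 253.10
K/50277 = sqrt(64059)/50277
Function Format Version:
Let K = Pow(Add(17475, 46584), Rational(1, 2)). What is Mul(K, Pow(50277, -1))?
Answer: Mul(Rational(1, 50277), Pow(64059, Rational(1, 2))) ≈ 0.0050341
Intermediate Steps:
K = Pow(64059, Rational(1, 2)) ≈ 253.10
Mul(K, Pow(50277, -1)) = Mul(Pow(64059, Rational(1, 2)), Pow(50277, -1)) = Mul(Pow(64059, Rational(1, 2)), Rational(1, 50277)) = Mul(Rational(1, 50277), Pow(64059, Rational(1, 2)))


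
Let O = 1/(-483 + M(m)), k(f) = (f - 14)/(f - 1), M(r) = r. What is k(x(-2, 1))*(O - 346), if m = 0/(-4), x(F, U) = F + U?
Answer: -835595/322 ≈ -2595.0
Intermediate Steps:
m = 0 (m = 0*(-1/4) = 0)
k(f) = (-14 + f)/(-1 + f)
O = -1/483 (O = 1/(-483 + 0) = 1/(-483) = -1/483 ≈ -0.0020704)
k(x(-2, 1))*(O - 346) = ((-14 + (-2 + 1))/(-1 + (-2 + 1)))*(-1/483 - 346) = ((-14 - 1)/(-1 - 1))*(-167119/483) = (-15/(-2))*(-167119/483) = -1/2*(-15)*(-167119/483) = (15/2)*(-167119/483) = -835595/322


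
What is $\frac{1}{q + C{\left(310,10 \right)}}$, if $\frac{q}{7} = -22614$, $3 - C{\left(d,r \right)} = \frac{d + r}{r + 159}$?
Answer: $- \frac{169}{26752175} \approx -6.3172 \cdot 10^{-6}$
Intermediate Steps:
$C{\left(d,r \right)} = 3 - \frac{d + r}{159 + r}$ ($C{\left(d,r \right)} = 3 - \frac{d + r}{r + 159} = 3 - \frac{d + r}{159 + r}$)
$q = -158298$ ($q = 7 \left(-22614\right) = -158298$)
$\frac{1}{q + C{\left(310,10 \right)}} = \frac{1}{-158298 + \frac{477 - 310 + 2 \cdot 10}{159 + 10}} = \frac{1}{-158298 + \frac{477 - 310 + 20}{169}} = \frac{1}{-158298 + \frac{1}{169} \cdot 187} = \frac{1}{-158298 + \frac{187}{169}} = \frac{1}{- \frac{26752175}{169}} = - \frac{169}{26752175}$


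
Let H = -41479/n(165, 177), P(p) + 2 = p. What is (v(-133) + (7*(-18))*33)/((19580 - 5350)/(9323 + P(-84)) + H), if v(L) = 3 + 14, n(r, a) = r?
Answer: 701257645/42310397 ≈ 16.574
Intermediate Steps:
P(p) = -2 + p
v(L) = 17
H = -41479/165 ≈ -251.39
(v(-133) + (7*(-18))*33)/((19580 - 5350)/(9323 + P(-84)) + H) = (17 + (7*(-18))*33)/((19580 - 5350)/(9323 + (-2 - 84)) - 41479/165) = (17 - 126*33)/(14230/(9323 - 86) - 41479/165) = (17 - 4158)/(14230/9237 - 41479/165) = -4141/(14230*(1/9237) - 41479/165) = -4141/(14230/9237 - 41479/165) = -4141/(-42310397/169345) = -4141*(-169345/42310397) = 701257645/42310397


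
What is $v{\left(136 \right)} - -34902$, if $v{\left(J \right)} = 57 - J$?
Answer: $34823$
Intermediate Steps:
$v{\left(136 \right)} - -34902 = \left(57 - 136\right) - -34902 = \left(57 - 136\right) + 34902 = -79 + 34902 = 34823$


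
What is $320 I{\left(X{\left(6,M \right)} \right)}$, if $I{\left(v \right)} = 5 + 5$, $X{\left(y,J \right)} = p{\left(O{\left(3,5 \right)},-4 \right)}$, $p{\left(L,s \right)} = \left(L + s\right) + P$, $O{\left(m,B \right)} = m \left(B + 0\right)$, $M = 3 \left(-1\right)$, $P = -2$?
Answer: $3200$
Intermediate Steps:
$M = -3$
$O{\left(m,B \right)} = B m$ ($O{\left(m,B \right)} = m B = B m$)
$p{\left(L,s \right)} = -2 + L + s$ ($p{\left(L,s \right)} = \left(L + s\right) - 2 = -2 + L + s$)
$X{\left(y,J \right)} = 9$ ($X{\left(y,J \right)} = -2 + 5 \cdot 3 - 4 = -2 + 15 - 4 = 9$)
$I{\left(v \right)} = 10$
$320 I{\left(X{\left(6,M \right)} \right)} = 320 \cdot 10 = 3200$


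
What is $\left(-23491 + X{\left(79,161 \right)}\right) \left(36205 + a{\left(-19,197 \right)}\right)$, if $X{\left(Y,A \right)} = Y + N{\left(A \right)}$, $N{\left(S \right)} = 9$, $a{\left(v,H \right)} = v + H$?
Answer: $-851471349$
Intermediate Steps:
$a{\left(v,H \right)} = H + v$
$X{\left(Y,A \right)} = 9 + Y$ ($X{\left(Y,A \right)} = Y + 9 = 9 + Y$)
$\left(-23491 + X{\left(79,161 \right)}\right) \left(36205 + a{\left(-19,197 \right)}\right) = \left(-23491 + \left(9 + 79\right)\right) \left(36205 + \left(197 - 19\right)\right) = \left(-23491 + 88\right) \left(36205 + 178\right) = \left(-23403\right) 36383 = -851471349$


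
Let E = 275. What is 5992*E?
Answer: 1647800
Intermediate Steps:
5992*E = 5992*275 = 1647800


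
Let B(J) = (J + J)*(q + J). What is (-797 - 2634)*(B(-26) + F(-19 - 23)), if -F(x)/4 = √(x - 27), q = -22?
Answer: -8563776 + 13724*I*√69 ≈ -8.5638e+6 + 1.14e+5*I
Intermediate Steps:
F(x) = -4*√(-27 + x) (F(x) = -4*√(x - 27) = -4*√(-27 + x))
B(J) = 2*J*(-22 + J) (B(J) = (J + J)*(-22 + J) = (2*J)*(-22 + J) = 2*J*(-22 + J))
(-797 - 2634)*(B(-26) + F(-19 - 23)) = (-797 - 2634)*(2*(-26)*(-22 - 26) - 4*√(-27 + (-19 - 23))) = -3431*(2*(-26)*(-48) - 4*√(-27 - 42)) = -3431*(2496 - 4*I*√69) = -8563776 + 13724*I*√69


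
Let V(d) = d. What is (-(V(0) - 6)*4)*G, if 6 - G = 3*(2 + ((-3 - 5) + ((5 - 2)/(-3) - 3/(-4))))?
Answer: 594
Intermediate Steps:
G = 99/4 (G = 6 - 3*(2 + ((-3 - 5) + ((5 - 2)/(-3) - 3/(-4)))) = 6 - 3*(2 + (-8 + (3*(-1/3) - 3*(-1/4)))) = 6 - 3*(2 + (-8 + (-1 + 3/4))) = 6 - 3*(2 + (-8 - 1/4)) = 6 - 3*(2 - 33/4) = 6 - 3*(-25)/4 = 6 - 1*(-75/4) = 6 + 75/4 = 99/4 ≈ 24.750)
(-(V(0) - 6)*4)*G = -(0 - 6)*4*(99/4) = -(-6)*4*(99/4) = -1*(-24)*(99/4) = 24*(99/4) = 594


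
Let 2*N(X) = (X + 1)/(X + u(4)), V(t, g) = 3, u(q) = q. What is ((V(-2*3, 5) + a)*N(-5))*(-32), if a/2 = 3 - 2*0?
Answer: -576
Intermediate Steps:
a = 6 (a = 2*(3 - 2*0) = 2*(3 + 0) = 2*3 = 6)
N(X) = (1 + X)/(2*(4 + X)) (N(X) = ((X + 1)/(X + 4))/2 = ((1 + X)/(4 + X))/2 = (1 + X)/(2*(4 + X)))
((V(-2*3, 5) + a)*N(-5))*(-32) = ((3 + 6)*((1 - 5)/(2*(4 - 5))))*(-32) = (9*((½)*(-4)/(-1)))*(-32) = (9*((½)*(-1)*(-4)))*(-32) = (9*2)*(-32) = 18*(-32) = -576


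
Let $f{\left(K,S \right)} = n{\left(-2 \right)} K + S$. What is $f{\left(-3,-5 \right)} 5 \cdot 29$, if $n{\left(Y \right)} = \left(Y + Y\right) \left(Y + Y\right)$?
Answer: $-7685$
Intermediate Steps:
$n{\left(Y \right)} = 4 Y^{2}$ ($n{\left(Y \right)} = 2 Y 2 Y = 4 Y^{2}$)
$f{\left(K,S \right)} = S + 16 K$ ($f{\left(K,S \right)} = 4 \left(-2\right)^{2} K + S = 4 \cdot 4 K + S = 16 K + S = S + 16 K$)
$f{\left(-3,-5 \right)} 5 \cdot 29 = \left(-5 + 16 \left(-3\right)\right) 5 \cdot 29 = \left(-5 - 48\right) 5 \cdot 29 = \left(-53\right) 5 \cdot 29 = \left(-265\right) 29 = -7685$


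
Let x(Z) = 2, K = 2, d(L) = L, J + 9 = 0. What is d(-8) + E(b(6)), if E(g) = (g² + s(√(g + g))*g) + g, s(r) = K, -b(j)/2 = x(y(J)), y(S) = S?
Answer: -4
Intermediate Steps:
J = -9 (J = -9 + 0 = -9)
b(j) = -4 (b(j) = -2*2 = -4)
s(r) = 2
E(g) = g² + 3*g (E(g) = (g² + 2*g) + g = g² + 3*g)
d(-8) + E(b(6)) = -8 - 4*(3 - 4) = -8 - 4*(-1) = -8 + 4 = -4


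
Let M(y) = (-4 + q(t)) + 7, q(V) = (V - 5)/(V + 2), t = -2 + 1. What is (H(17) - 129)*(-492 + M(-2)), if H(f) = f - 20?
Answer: 65340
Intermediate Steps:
t = -1
q(V) = (-5 + V)/(2 + V)
M(y) = -3 (M(y) = (-4 + (-5 - 1)/(2 - 1)) + 7 = (-4 - 6/1) + 7 = (-4 + 1*(-6)) + 7 = (-4 - 6) + 7 = -10 + 7 = -3)
H(f) = -20 + f
(H(17) - 129)*(-492 + M(-2)) = ((-20 + 17) - 129)*(-492 - 3) = (-3 - 129)*(-495) = -132*(-495) = 65340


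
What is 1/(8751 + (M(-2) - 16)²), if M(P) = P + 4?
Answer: 1/8947 ≈ 0.00011177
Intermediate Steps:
M(P) = 4 + P
1/(8751 + (M(-2) - 16)²) = 1/(8751 + ((4 - 2) - 16)²) = 1/(8751 + (2 - 16)²) = 1/(8751 + (-14)²) = 1/(8751 + 196) = 1/8947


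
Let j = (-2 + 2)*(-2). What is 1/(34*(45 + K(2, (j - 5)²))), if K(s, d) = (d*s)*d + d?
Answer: 1/44880 ≈ 2.2282e-5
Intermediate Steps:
j = 0 (j = 0*(-2) = 0)
K(s, d) = d + s*d² (K(s, d) = s*d² + d = d + s*d²)
1/(34*(45 + K(2, (j - 5)²))) = 1/(34*(45 + (0 - 5)²*(1 + (0 - 5)²*2))) = 1/(34*(45 + (-5)²*(1 + (-5)²*2))) = 1/(34*(45 + 25*(1 + 25*2))) = 1/(34*(45 + 25*(1 + 50))) = 1/(34*(45 + 25*51)) = 1/(34*(45 + 1275)) = 1/(34*1320) = 1/44880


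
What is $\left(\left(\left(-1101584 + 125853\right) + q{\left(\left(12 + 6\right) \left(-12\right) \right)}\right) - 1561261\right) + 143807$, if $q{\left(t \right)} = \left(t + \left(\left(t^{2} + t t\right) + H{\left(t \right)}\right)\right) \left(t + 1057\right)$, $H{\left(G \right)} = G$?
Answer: $75718895$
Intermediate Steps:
$q{\left(t \right)} = \left(1057 + t\right) \left(2 t + 2 t^{2}\right)$ ($q{\left(t \right)} = \left(t + \left(\left(t^{2} + t t\right) + t\right)\right) \left(t + 1057\right) = \left(t + \left(\left(t^{2} + t^{2}\right) + t\right)\right) \left(1057 + t\right) = \left(t + \left(2 t^{2} + t\right)\right) \left(1057 + t\right) = \left(t + \left(t + 2 t^{2}\right)\right) \left(1057 + t\right) = \left(2 t + 2 t^{2}\right) \left(1057 + t\right) = \left(1057 + t\right) \left(2 t + 2 t^{2}\right)$)
$\left(\left(\left(-1101584 + 125853\right) + q{\left(\left(12 + 6\right) \left(-12\right) \right)}\right) - 1561261\right) + 143807 = \left(\left(\left(-1101584 + 125853\right) + 2 \left(12 + 6\right) \left(-12\right) \left(1057 + \left(\left(12 + 6\right) \left(-12\right)\right)^{2} + 1058 \left(12 + 6\right) \left(-12\right)\right)\right) - 1561261\right) + 143807 = \left(\left(-975731 + 2 \cdot 18 \left(-12\right) \left(1057 + \left(18 \left(-12\right)\right)^{2} + 1058 \cdot 18 \left(-12\right)\right)\right) - 1561261\right) + 143807 = \left(\left(-975731 + 2 \left(-216\right) \left(1057 + \left(-216\right)^{2} + 1058 \left(-216\right)\right)\right) - 1561261\right) + 143807 = \left(\left(-975731 + 2 \left(-216\right) \left(1057 + 46656 - 228528\right)\right) - 1561261\right) + 143807 = \left(\left(-975731 + 2 \left(-216\right) \left(-180815\right)\right) - 1561261\right) + 143807 = \left(\left(-975731 + 78112080\right) - 1561261\right) + 143807 = \left(77136349 - 1561261\right) + 143807 = 75575088 + 143807 = 75718895$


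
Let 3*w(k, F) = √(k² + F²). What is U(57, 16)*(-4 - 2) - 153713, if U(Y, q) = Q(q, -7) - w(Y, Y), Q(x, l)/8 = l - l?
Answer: -153713 + 114*√2 ≈ -1.5355e+5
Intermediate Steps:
w(k, F) = √(F² + k²)/3 (w(k, F) = √(k² + F²)/3 = √(F² + k²)/3)
Q(x, l) = 0 (Q(x, l) = 8*(l - l) = 8*0 = 0)
U(Y, q) = -√2*√(Y²)/3 (U(Y, q) = 0 - √(Y² + Y²)/3 = 0 - √(2*Y²)/3 = 0 - √2*√(Y²)/3 = -√2*√(Y²)/3)
U(57, 16)*(-4 - 2) - 153713 = (-√2*√(57²)/3)*(-4 - 2) - 153713 = -√2*√3249/3*(-6) - 153713 = -⅓*√2*57*(-6) - 153713 = -19*√2*(-6) - 153713 = 114*√2 - 153713 = -153713 + 114*√2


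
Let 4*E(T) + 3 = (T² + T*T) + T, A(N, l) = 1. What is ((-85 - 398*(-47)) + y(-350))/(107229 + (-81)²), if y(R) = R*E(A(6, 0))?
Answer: 6207/37930 ≈ 0.16364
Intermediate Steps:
E(T) = -¾ + T²/2 + T/4 (E(T) = -¾ + ((T² + T*T) + T)/4 = -¾ + ((T² + T²) + T)/4 = -¾ + (2*T² + T)/4 = -¾ + (T + 2*T²)/4 = -¾ + (T²/2 + T/4) = -¾ + T²/2 + T/4)
y(R) = 0 (y(R) = R*(-¾ + (½)*1² + (¼)*1) = R*(-¾ + (½)*1 + ¼) = R*(-¾ + ½ + ¼) = R*0 = 0)
((-85 - 398*(-47)) + y(-350))/(107229 + (-81)²) = ((-85 - 398*(-47)) + 0)/(107229 + (-81)²) = ((-85 + 18706) + 0)/(107229 + 6561) = (18621 + 0)/113790 = 18621*(1/113790) = 6207/37930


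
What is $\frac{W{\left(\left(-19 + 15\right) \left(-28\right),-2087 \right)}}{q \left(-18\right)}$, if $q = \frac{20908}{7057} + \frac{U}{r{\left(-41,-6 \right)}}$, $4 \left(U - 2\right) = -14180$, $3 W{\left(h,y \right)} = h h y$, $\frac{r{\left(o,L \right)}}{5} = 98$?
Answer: $- \frac{45263141835520}{398466837} \approx -1.1359 \cdot 10^{5}$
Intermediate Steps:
$r{\left(o,L \right)} = 490$ ($r{\left(o,L \right)} = 5 \cdot 98 = 490$)
$W{\left(h,y \right)} = \frac{y h^{2}}{3}$ ($W{\left(h,y \right)} = \frac{h h y}{3} = \frac{h^{2} y}{3} = \frac{y h^{2}}{3}$)
$U = -3543$ ($U = 2 + \frac{1}{4} \left(-14180\right) = 2 - 3545 = -3543$)
$q = - \frac{14758031}{3457930}$ ($q = \frac{20908}{7057} - \frac{3543}{490} = - \frac{14758031}{3457930} \approx -4.2679$)
$\frac{W{\left(\left(-19 + 15\right) \left(-28\right),-2087 \right)}}{q \left(-18\right)} = \frac{\frac{1}{3} \left(-2087\right) \left(\left(-19 + 15\right) \left(-28\right)\right)^{2}}{\left(- \frac{14758031}{3457930}\right) \left(-18\right)} = \frac{\frac{1}{3} \left(-2087\right) \left(\left(-4\right) \left(-28\right)\right)^{2}}{\frac{132822279}{1728965}} = \frac{1}{3} \left(-2087\right) 112^{2} \cdot \frac{1728965}{132822279} = \frac{1}{3} \left(-2087\right) 12544 \cdot \frac{1728965}{132822279} = \left(- \frac{26179328}{3}\right) \frac{1728965}{132822279} = - \frac{45263141835520}{398466837}$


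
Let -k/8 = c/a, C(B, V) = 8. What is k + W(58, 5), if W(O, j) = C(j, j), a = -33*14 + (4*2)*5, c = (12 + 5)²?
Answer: 2844/211 ≈ 13.479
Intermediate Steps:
c = 289 (c = 17² = 289)
a = -422 (a = -462 + 8*5 = -462 + 40 = -422)
k = 1156/211 (k = -2312/(-422) = -2312*(-1)/422 = -8*(-289/422) = 1156/211 ≈ 5.4787)
W(O, j) = 8
k + W(58, 5) = 1156/211 + 8 = 2844/211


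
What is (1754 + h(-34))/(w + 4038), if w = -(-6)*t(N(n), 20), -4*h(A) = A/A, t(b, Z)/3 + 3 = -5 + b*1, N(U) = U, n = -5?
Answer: 7015/15216 ≈ 0.46103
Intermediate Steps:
t(b, Z) = -24 + 3*b (t(b, Z) = -9 + 3*(-5 + b*1) = -9 + 3*(-5 + b) = -9 + (-15 + 3*b) = -24 + 3*b)
h(A) = -¼ (h(A) = -A/(4*A) = -¼*1 = -¼)
w = -234 (w = -(-6)*(-24 + 3*(-5)) = -(-6)*(-24 - 15) = -(-6)*(-39) = -6*39 = -234)
(1754 + h(-34))/(w + 4038) = (1754 - ¼)/(-234 + 4038) = (7015/4)/3804 = (7015/4)*(1/3804) = 7015/15216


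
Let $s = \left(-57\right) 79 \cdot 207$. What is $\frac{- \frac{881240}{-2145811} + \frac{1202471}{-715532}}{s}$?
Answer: $\frac{102616846279}{75325013775898668} \approx 1.3623 \cdot 10^{-6}$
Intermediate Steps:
$s = -932121$ ($s = \left(-4503\right) 207 = -932121$)
$\frac{- \frac{881240}{-2145811} + \frac{1202471}{-715532}}{s} = \frac{- \frac{881240}{-2145811} + \frac{1202471}{-715532}}{-932121} = \left(\left(-881240\right) \left(- \frac{1}{2145811}\right) + 1202471 \left(- \frac{1}{715532}\right)\right) \left(- \frac{1}{932121}\right) = \left(\frac{881240}{2145811} - \frac{1202471}{715532}\right) \left(- \frac{1}{932121}\right) = \left(- \frac{1949720079301}{1535396436452}\right) \left(- \frac{1}{932121}\right) = \frac{102616846279}{75325013775898668}$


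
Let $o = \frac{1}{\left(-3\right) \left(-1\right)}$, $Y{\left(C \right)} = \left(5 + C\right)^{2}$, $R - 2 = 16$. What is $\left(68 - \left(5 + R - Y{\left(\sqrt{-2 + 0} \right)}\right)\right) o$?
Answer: $\frac{68}{3} + \frac{10 i \sqrt{2}}{3} \approx 22.667 + 4.714 i$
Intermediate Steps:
$R = 18$ ($R = 2 + 16 = 18$)
$o = \frac{1}{3} \approx 0.33333$
$\left(68 - \left(5 + R - Y{\left(\sqrt{-2 + 0} \right)}\right)\right) o = \left(68 + \left(\left(\left(5 + \sqrt{-2 + 0}\right)^{2} - 18\right) - 5\right)\right) \frac{1}{3} = \left(68 - \left(23 - \left(5 + \sqrt{-2}\right)^{2}\right)\right) \frac{1}{3} = \left(68 - \left(23 - \left(5 + i \sqrt{2}\right)^{2}\right)\right) \frac{1}{3} = \left(45 + \left(5 + i \sqrt{2}\right)^{2}\right) \frac{1}{3} = 15 + \frac{\left(5 + i \sqrt{2}\right)^{2}}{3}$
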